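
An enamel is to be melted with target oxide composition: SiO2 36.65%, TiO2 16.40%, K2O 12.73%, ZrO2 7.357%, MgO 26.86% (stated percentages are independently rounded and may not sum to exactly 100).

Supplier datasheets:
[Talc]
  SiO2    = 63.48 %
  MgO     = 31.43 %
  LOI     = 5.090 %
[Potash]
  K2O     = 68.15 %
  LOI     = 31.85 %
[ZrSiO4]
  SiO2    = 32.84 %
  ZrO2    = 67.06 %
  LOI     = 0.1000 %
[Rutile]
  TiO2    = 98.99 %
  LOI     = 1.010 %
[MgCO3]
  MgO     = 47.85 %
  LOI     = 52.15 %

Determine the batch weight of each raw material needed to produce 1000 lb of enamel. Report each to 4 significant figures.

Batch per 1000 lb enamel:
  Talc: 520.6 lb
  Potash: 186.8 lb
  ZrSiO4: 109.7 lb
  Rutile: 165.7 lb
  MgCO3: 219.4 lb
Total batch = 1202 lb; LOI loss = 202.2 lb; yield = 83.18%

Values along the way are shown with 4-significant-digit rounding within the worked lines — full precision is maintained in all steps; every reported figure sees exactly one rounding — the derived quantities, including ignition loss, totals, yield, net glass mass, five oxide percentages, are recomputed using the weight values on 1000 lb of glass in full float precision, exactly as shown in question or answer.
The oxide mass targets at 1000 lb enamel:
  SiO2: 36.65% × 1000 = 366.5 lb
  TiO2: 16.40% × 1000 = 164.0 lb
  K2O: 12.73% × 1000 = 127.3 lb
  ZrO2: 7.357% × 1000 = 73.57 lb
  MgO: 26.86% × 1000 = 268.6 lb
Balance tally, oxide-wise, with the batch weights as given, for the quoted basis mass (every target is met by its sum inside rounding margins):
  SiO2: 520.6·0.6348 + 109.7·0.3284 = 366.5 lb (target 366.5 lb)
  TiO2: 165.7·0.9899 = 164.0 lb (target 164.0 lb)
  K2O: 186.8·0.6815 = 127.3 lb (target 127.3 lb)
  ZrO2: 109.7·0.6706 = 73.56 lb (target 73.57 lb)
  MgO: 520.6·0.3143 + 219.4·0.4785 = 268.6 lb (target 268.6 lb)
Auditing the glass mass value: Σ batch − LOI loss = 1000 lb (the Σ of target masses is 1000 lb; with the basis standing at 1000 lb — a pure rounding effect).
Whole-batch sum: Σ batch = 1202 lb; LOI removed, Σ of batch·LOI: 202.2 lb; glass ÷ batch gives a yield of 83.18%.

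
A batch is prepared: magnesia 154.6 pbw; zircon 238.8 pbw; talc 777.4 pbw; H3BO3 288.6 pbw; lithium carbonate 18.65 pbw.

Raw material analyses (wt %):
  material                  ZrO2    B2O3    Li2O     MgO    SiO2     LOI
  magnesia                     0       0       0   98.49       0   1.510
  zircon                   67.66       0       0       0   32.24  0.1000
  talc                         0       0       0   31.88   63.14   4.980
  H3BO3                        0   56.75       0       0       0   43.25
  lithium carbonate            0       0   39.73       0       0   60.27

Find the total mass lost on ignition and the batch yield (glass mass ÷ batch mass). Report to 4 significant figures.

Intermediates are rounded to four significant figures when quoted — each numeric step runs at exact precision throughout; each reported result is rounded once only. The derived quantities (glass mass, the five compositions, totals, yield, LOI) are computed at exact precision from the batch weights at 1301 pbw of glass, precisely as stated by the problem or answer text.
Ignition loss by material:
  magnesia: 154.6 × 0.01510 = 2.334 pbw
  zircon: 238.8 × 0.001000 = 0.2388 pbw
  talc: 777.4 × 0.04980 = 38.71 pbw
  H3BO3: 288.6 × 0.4325 = 124.8 pbw
  lithium carbonate: 18.65 × 0.6027 = 11.24 pbw
Total LOI = 177.3 pbw
Glass = batch − LOI = 1478 − 177.3 = 1301 pbw

LOI loss = 177.3 pbw; glass = 1301 pbw; yield = 88.00%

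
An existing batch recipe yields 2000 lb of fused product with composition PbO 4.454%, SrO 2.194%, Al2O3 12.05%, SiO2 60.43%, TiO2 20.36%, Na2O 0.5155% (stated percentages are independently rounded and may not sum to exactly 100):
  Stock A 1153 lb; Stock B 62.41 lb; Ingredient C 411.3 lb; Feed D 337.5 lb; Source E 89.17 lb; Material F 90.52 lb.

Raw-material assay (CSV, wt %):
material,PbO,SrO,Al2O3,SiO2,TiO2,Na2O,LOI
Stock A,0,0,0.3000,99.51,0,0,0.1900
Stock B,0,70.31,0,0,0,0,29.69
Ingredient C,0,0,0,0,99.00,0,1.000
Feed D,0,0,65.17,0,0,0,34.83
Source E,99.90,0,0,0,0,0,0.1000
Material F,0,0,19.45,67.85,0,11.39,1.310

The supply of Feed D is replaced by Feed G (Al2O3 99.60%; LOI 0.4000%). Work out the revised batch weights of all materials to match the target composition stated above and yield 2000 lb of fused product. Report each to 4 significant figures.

All internal work keeps exact precision in all steps — values along the way are printed, rounded to four significant figures, in the working. Every reported number receives exactly one rounding — derived quantities are re-derived in full precision (net glass mass, the six compositions, LOI, the yield, totals) using the weight values on 2000 lb of glass, precisely as stated by question or answer.
Per-oxide target masses for 2000 lb fused product:
  PbO: 4.454% × 2000 = 89.08 lb
  SrO: 2.194% × 2000 = 43.88 lb
  Al2O3: 12.05% × 2000 = 241.0 lb
  SiO2: 60.43% × 2000 = 1209 lb
  TiO2: 20.36% × 2000 = 407.2 lb
  Na2O: 0.5155% × 2000 = 10.31 lb
Oxide-by-oxide audit using the reported weights, at the basis given (oxide sums agree with the targets inside rounding margins):
  PbO: 89.17·0.9990 = 89.08 lb (target 89.08 lb)
  SrO: 62.41·0.7031 = 43.88 lb (target 43.88 lb)
  Al2O3: 1153·0.003000 + 220.8·0.9960 + 90.52·0.1945 = 241.0 lb (target 241.0 lb)
  SiO2: 1153·0.9951 + 90.52·0.6785 = 1209 lb (target 1209 lb)
  TiO2: 411.3·0.9900 = 407.2 lb (target 407.2 lb)
  Na2O: 90.52·0.1139 = 10.31 lb (target 10.31 lb)
Glass mass check: net batch after ignition = 2000 lb (the Σ of target masses is 2000 lb; the stated basis being 2000 lb — rounding explains the deltas).
Summing the batch: Σ batch = 2027 lb; ignition loss, Σ(batch × LOI) = 26.99 lb; yield = glass ÷ total batch = 98.67%.

Revised batch per 2000 lb fused product:
  Stock A: 1153 lb
  Stock B: 62.41 lb
  Ingredient C: 411.3 lb
  Feed G: 220.8 lb
  Source E: 89.17 lb
  Material F: 90.52 lb
Total batch = 2027 lb; LOI loss = 26.99 lb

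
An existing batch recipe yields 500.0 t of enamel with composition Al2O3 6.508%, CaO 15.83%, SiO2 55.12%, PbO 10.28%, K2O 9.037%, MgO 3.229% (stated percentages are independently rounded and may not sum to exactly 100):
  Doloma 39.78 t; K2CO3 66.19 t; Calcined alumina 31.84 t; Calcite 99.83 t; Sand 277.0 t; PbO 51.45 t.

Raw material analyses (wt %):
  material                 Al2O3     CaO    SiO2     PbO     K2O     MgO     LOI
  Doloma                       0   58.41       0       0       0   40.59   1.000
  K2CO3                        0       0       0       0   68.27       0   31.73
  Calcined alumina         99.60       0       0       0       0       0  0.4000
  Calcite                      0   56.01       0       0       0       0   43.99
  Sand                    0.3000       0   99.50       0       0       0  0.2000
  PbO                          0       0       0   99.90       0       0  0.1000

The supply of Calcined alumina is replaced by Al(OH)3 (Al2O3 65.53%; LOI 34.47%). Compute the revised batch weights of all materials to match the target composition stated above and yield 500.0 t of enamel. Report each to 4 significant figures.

Revised batch per 500.0 t enamel:
  Doloma: 39.78 t
  K2CO3: 66.19 t
  Al(OH)3: 48.39 t
  Calcite: 99.83 t
  Sand: 277.0 t
  PbO: 51.45 t
Total batch = 582.6 t; LOI loss = 82.60 t

In-progress results are displayed (rounded to four significant figures) in the working; the whole derivation carries full float precision in all steps — exactly one rounding goes into every reported value — the derived quantities are re-derived using the weight values per 500.0 t of glass at full precision (the six compositions, glass mass, ignition loss, yield, totals) as they appear in the question or the answer.
Target oxide masses per 500.0 t enamel:
  Al2O3: 6.508% × 500.0 = 32.54 t
  CaO: 15.83% × 500.0 = 79.15 t
  SiO2: 55.12% × 500.0 = 275.6 t
  PbO: 10.28% × 500.0 = 51.40 t
  K2O: 9.037% × 500.0 = 45.18 t
  MgO: 3.229% × 500.0 = 16.14 t
Oxide-by-oxide audit on the weights just shown, under the basis named above (oxide sums agree with the targets up to rounding of the answer):
  Al2O3: 48.39·0.6553 + 277.0·0.003000 = 32.54 t (target 32.54 t)
  CaO: 39.78·0.5841 + 99.83·0.5601 = 79.15 t (target 79.15 t)
  SiO2: 277.0·0.9950 = 275.6 t (target 275.6 t)
  PbO: 51.45·0.9990 = 51.40 t (target 51.40 t)
  K2O: 66.19·0.6827 = 45.19 t (target 45.18 t)
  MgO: 39.78·0.4059 = 16.15 t (target 16.14 t)
Auditing the glass mass value: net batch after ignition = 500.0 t (targets for the oxides total 500.0 t; versus the stated basis of 500.0 t — differing by rounding only).
Whole-batch sum: Σ batch = 582.6 t; the LOI term Σ batch·LOI equals 82.60 t; the yield ratio, glass ÷ batch: 85.82%.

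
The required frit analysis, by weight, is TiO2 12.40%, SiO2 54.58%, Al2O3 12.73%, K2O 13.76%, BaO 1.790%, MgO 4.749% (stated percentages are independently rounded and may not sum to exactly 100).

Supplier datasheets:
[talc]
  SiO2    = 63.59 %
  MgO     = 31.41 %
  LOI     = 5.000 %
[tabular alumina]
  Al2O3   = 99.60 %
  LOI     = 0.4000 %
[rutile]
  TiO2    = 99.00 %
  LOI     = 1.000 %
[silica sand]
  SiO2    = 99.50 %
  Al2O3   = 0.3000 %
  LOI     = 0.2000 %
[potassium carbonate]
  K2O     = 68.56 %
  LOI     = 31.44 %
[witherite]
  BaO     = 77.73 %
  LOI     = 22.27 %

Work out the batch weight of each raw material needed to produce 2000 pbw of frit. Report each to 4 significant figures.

The intermediate values are printed with 4-significant-figure rounding in the working; all internal work maintains exact precision at each step; every reported value receives exactly one rounding — all derived quantities (glass mass, LOI, six oxide percentages, yield, totals) are computed in exact precision from the weighed amounts at 2000 pbw of glass, as given in either problem or answer.
Oxide-by-oxide targets in 2000 pbw frit:
  TiO2: 12.40% × 2000 = 248.0 pbw
  SiO2: 54.58% × 2000 = 1092 pbw
  Al2O3: 12.73% × 2000 = 254.6 pbw
  K2O: 13.76% × 2000 = 275.2 pbw
  BaO: 1.790% × 2000 = 35.80 pbw
  MgO: 4.749% × 2000 = 94.98 pbw
Mass-balance tally per oxide per the reported batch figures, under the basis named above (delivered sums recover each target modulo rounding of the values):
  TiO2: 250.5·0.9900 = 248.0 pbw (target 248.0 pbw)
  SiO2: 302.4·0.6359 + 903.8·0.9950 = 1092 pbw (target 1092 pbw)
  Al2O3: 252.9·0.9960 + 903.8·0.003000 = 254.6 pbw (target 254.6 pbw)
  K2O: 401.4·0.6856 = 275.2 pbw (target 275.2 pbw)
  BaO: 46.06·0.7773 = 35.80 pbw (target 35.80 pbw)
  MgO: 302.4·0.3141 = 94.98 pbw (target 94.98 pbw)
Auditing the glass mass value: batch Σ − ignition loss = 2000 pbw (summing oxide targets gives 2000 pbw; against the stated basis, 2000 pbw — deltas are rounding alone).
Total batch = Σ batch = 2157 pbw; LOI removed, Σ of batch·LOI: 156.9 pbw; as yield: glass ÷ batch → 92.73%.

Batch per 2000 pbw frit:
  talc: 302.4 pbw
  tabular alumina: 252.9 pbw
  rutile: 250.5 pbw
  silica sand: 903.8 pbw
  potassium carbonate: 401.4 pbw
  witherite: 46.06 pbw
Total batch = 2157 pbw; LOI loss = 156.9 pbw; yield = 92.73%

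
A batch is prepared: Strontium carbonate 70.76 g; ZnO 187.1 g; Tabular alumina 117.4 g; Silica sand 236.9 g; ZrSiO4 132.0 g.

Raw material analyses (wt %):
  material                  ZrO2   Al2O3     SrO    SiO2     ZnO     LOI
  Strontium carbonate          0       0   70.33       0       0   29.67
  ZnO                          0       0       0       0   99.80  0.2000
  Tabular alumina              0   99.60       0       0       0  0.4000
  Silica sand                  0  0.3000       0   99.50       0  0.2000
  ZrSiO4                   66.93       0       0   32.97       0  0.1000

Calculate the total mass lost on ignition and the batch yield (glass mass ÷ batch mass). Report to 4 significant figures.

The intermediate values are rounded to four significant digits when displayed — all internal work holds exact precision through every step; exactly one rounding is applied to every reported result. The derived quantities are computed using the weight values at 721.7 g of glass in full precision (the yield, five oxide percentages, net glass mass, ignition loss, totals), as they appear in either problem or answer.
Each material's LOI contribution:
  Strontium carbonate: 70.76 × 0.2967 = 20.99 g
  ZnO: 187.1 × 0.002000 = 0.3742 g
  Tabular alumina: 117.4 × 0.004000 = 0.4696 g
  Silica sand: 236.9 × 0.002000 = 0.4738 g
  ZrSiO4: 132.0 × 0.001000 = 0.1320 g
Total LOI = 22.44 g
Glass = batch − LOI = 744.2 − 22.44 = 721.7 g

LOI loss = 22.44 g; glass = 721.7 g; yield = 96.98%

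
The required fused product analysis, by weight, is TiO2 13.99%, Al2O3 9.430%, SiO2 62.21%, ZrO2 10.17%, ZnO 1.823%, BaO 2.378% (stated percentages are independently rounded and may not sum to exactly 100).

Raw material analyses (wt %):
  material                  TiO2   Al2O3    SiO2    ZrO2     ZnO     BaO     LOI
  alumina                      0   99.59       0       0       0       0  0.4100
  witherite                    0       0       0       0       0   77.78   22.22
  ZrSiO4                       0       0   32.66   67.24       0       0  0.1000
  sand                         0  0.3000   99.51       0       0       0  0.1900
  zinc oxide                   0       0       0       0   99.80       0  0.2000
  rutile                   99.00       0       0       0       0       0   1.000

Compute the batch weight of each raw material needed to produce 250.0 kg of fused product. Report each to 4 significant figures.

Values along the way are rounded to 4 significant digits when quoted — full float precision is carried throughout — a single rounding yields every reported result — the derived quantities, which include six oxide percentages, totals, yield, ignition loss, glass mass, are carried at exact precision, as given in question or answer, starting from the weights on 250.0 kg of glass.
The oxide mass targets at 250.0 kg fused product:
  TiO2: 13.99% × 250.0 = 34.98 kg
  Al2O3: 9.430% × 250.0 = 23.58 kg
  SiO2: 62.21% × 250.0 = 155.5 kg
  ZrO2: 10.17% × 250.0 = 25.42 kg
  ZnO: 1.823% × 250.0 = 4.558 kg
  BaO: 2.378% × 250.0 = 5.945 kg
Verifying the oxide balance on the weights just shown, versus the basis set out (sums match the target masses once rounding is allowed for):
  TiO2: 35.33·0.9900 = 34.98 kg (target 34.98 kg)
  Al2O3: 23.24·0.9959 + 143.9·0.003000 = 23.58 kg (target 23.58 kg)
  SiO2: 37.81·0.3266 + 143.9·0.9951 = 155.5 kg (target 155.5 kg)
  ZrO2: 37.81·0.6724 = 25.42 kg (target 25.42 kg)
  ZnO: 4.567·0.9980 = 4.558 kg (target 4.558 kg)
  BaO: 7.643·0.7778 = 5.945 kg (target 5.945 kg)
Glass mass check: the batch minus its LOI: 250.0 kg (summing oxide targets gives 250.0 kg; the stated basis being 250.0 kg — rounding explains the deltas).
Batch total: Σ batch = 252.5 kg; the LOI term Σ batch·LOI equals 2.467 kg; glass ÷ batch gives a yield of 99.02%.

Batch per 250.0 kg fused product:
  alumina: 23.24 kg
  witherite: 7.643 kg
  ZrSiO4: 37.81 kg
  sand: 143.9 kg
  zinc oxide: 4.567 kg
  rutile: 35.33 kg
Total batch = 252.5 kg; LOI loss = 2.467 kg; yield = 99.02%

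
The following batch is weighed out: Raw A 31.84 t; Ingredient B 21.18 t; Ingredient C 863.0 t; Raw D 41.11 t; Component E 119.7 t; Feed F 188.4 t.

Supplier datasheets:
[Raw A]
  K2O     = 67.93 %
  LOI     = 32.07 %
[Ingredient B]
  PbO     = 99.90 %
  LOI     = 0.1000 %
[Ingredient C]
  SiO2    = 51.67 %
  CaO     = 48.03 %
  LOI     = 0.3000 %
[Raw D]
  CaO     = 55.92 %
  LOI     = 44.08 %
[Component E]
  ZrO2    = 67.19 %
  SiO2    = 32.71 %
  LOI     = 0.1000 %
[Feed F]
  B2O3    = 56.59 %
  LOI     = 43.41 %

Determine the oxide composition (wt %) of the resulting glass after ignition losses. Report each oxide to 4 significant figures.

Mid-chain values are shown rounded to four significant digits on the page — all internal work carries exact precision in every operation — a single rounding completes each reported figure; all derived quantities are carried using the weight values for 1152 t of glass at exact precision (glass mass, ignition loss, the totals, six oxide percentages, yield) as written in question or answer.
Mass of each oxide from the mix:
  K2O: 31.84·0.6793 = 21.63 t
  B2O3: 188.4·0.5659 = 106.6 t
  ZrO2: 119.7·0.6719 = 80.43 t
  SiO2: 863.0·0.5167 + 119.7·0.3271 = 485.1 t
  PbO: 21.18·0.9990 = 21.16 t
  CaO: 863.0·0.4803 + 41.11·0.5592 = 437.5 t
LOI: 31.84·0.3207 + 21.18·0.001000 + 863.0·0.003000 + 41.11·0.4408 + 119.7·0.001000 + 188.4·0.4341 = 112.8 t
Glass = total batch minus LOI = 1265 − 112.8 = 1152 t (matching Σ of the oxides)
each wt % is 100 × oxide ÷ glass

Glass mass = 1152 t (batch 1265 − LOI 112.8).
Composition: K2O 1.877%, B2O3 9.252%, ZrO2 6.979%, SiO2 42.09%, PbO 1.836%, CaO 37.96%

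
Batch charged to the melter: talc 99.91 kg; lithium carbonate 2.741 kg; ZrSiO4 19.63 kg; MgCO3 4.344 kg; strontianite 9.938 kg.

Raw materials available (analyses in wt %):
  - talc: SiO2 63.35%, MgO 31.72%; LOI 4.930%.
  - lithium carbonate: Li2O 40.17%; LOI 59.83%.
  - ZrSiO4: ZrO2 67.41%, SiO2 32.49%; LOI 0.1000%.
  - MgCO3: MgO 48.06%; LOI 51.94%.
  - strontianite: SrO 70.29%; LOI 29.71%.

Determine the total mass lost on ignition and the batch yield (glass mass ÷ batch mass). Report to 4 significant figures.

The working math maintains full precision in all steps — working values appear rounded to 4 significant digits on the page. Every reported value takes exactly one rounding; the derived quantities are computed at full float precision (net glass mass, LOI, the yield, five oxide percentages, the totals) starting from the weights for 124.8 kg of glass, precisely as stated by the question or the answer.
Each material's LOI contribution:
  talc: 99.91 × 0.04930 = 4.926 kg
  lithium carbonate: 2.741 × 0.5983 = 1.640 kg
  ZrSiO4: 19.63 × 0.001000 = 0.01963 kg
  MgCO3: 4.344 × 0.5194 = 2.256 kg
  strontianite: 9.938 × 0.2971 = 2.953 kg
Total LOI = 11.79 kg
Glass = batch − LOI = 136.6 − 11.79 = 124.8 kg

LOI loss = 11.79 kg; glass = 124.8 kg; yield = 91.36%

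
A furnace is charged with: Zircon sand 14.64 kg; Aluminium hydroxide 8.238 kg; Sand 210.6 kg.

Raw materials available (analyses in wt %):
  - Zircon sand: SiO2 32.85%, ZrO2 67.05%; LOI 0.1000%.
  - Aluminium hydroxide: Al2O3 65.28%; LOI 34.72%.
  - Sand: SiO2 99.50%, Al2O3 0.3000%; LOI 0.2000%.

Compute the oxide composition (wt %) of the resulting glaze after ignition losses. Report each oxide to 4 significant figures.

Glass mass = 230.2 kg (batch 233.5 − LOI 3.296).
Composition: SiO2 93.12%, ZrO2 4.265%, Al2O3 2.611%

The working math keeps exact precision from start to finish — in-progress results appear rounded to 4 significant digits within the worked lines; every reported result is rounded only once — the derived quantities (three oxide percentages, totals, ignition loss, yield, glass mass) are carried starting from the weights for 230.2 kg of glass in full float precision, precisely as stated by either problem or answer.
Oxide-by-oxide delivered mass:
  SiO2: 14.64·0.3285 + 210.6·0.9950 = 214.4 kg
  ZrO2: 14.64·0.6705 = 9.816 kg
  Al2O3: 8.238·0.6528 + 210.6·0.003000 = 6.010 kg
LOI: 14.64·0.001000 + 8.238·0.3472 + 210.6·0.002000 = 3.296 kg
batch − LOI leaves glass = 233.5 − 3.296 = 230.2 kg (matching Σ of the oxides)
oxide / glass × 100 gives the wt %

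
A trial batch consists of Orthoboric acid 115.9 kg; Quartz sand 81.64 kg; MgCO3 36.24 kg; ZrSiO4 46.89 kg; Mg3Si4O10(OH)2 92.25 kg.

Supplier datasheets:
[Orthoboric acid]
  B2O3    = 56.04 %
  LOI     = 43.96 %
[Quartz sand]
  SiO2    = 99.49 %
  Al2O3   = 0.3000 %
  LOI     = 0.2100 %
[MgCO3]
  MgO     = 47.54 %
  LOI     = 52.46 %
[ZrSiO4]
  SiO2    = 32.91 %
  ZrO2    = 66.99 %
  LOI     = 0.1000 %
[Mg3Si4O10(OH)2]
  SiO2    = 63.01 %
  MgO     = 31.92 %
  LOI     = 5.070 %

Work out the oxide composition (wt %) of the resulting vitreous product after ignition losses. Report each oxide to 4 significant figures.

All arithmetic maintains full float precision at every stage — the intermediate values are displayed (rounded to four significant digits) on the page; a single rounding yields every reported result — all derived quantities are rebuilt at full float precision (ignition loss, totals, five oxide percentages, net glass mass, the yield) using the weight values at 298.1 kg of glass, as given in the question or the answer.
Per-oxide mass from batch:
  B2O3: 115.9·0.5604 = 64.95 kg
  SiO2: 81.64·0.9949 + 46.89·0.3291 + 92.25·0.6301 = 154.8 kg
  ZrO2: 46.89·0.6699 = 31.41 kg
  Al2O3: 81.64·0.003000 = 0.2449 kg
  MgO: 36.24·0.4754 + 92.25·0.3192 = 46.67 kg
LOI: 115.9·0.4396 + 81.64·0.002100 + 36.24·0.5246 + 46.89·0.001000 + 92.25·0.05070 = 74.86 kg
Glass = total batch minus LOI = 372.9 − 74.86 = 298.1 kg (equal to the oxide-mass sum)
each oxide over glass, ×100, is wt %

Glass mass = 298.1 kg (batch 372.9 − LOI 74.86).
Composition: B2O3 21.79%, SiO2 51.93%, ZrO2 10.54%, Al2O3 0.08217%, MgO 15.66%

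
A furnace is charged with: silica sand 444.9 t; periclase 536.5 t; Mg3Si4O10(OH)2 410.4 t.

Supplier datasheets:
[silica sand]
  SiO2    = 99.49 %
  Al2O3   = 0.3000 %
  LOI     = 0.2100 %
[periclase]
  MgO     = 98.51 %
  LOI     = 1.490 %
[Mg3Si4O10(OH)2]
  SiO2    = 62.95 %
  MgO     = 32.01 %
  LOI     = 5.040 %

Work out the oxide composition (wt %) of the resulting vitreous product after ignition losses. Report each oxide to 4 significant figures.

Glass mass = 1362 t (batch 1392 − LOI 29.61).
Composition: SiO2 51.46%, Al2O3 0.09798%, MgO 48.44%

Full precision is kept through every step. Intermediates are printed rounded off to 4 significant digits in the printout; each reported value is rounded once only — all derived quantities (yield, ignition loss, glass mass, totals, the three compositions) are carried from the batch weights for 1362 t of glass in full float precision, precisely as stated by the problem or answer text.
Oxide masses out of the charge:
  SiO2: 444.9·0.9949 + 410.4·0.6295 = 701.0 t
  Al2O3: 444.9·0.003000 = 1.335 t
  MgO: 536.5·0.9851 + 410.4·0.3201 = 659.9 t
LOI: 444.9·0.002100 + 536.5·0.01490 + 410.4·0.05040 = 29.61 t
The glass mass, total less LOI, = 1392 − 29.61 = 1362 t (matching Σ of the oxides)
percent by weight: oxide/glass ×100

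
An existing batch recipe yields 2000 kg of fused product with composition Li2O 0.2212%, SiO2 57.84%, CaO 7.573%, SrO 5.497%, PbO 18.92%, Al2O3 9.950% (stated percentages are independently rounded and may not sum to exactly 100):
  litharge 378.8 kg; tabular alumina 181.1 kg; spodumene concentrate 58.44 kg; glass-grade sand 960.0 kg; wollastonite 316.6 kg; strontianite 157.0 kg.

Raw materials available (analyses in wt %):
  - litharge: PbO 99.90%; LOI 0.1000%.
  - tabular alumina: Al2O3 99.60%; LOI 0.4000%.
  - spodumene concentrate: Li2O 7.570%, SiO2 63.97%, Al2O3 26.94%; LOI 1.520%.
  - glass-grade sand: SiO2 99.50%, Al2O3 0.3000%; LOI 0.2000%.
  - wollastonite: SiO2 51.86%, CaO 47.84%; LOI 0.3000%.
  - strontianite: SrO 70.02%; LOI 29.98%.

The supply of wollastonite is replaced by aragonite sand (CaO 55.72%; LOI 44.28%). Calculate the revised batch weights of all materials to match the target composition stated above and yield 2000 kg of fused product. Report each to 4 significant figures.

Rounding to four significant digits governs every intermediate as shown; all internal work maintains exact precision at each step — every reported result receives exactly one rounding; all derived quantities, which include six oxide percentages, ignition loss, the totals, glass mass, yield, are recomputed at exact precision, exactly as printed in question or answer, starting from the weights per 2000 kg of glass.
Oxide mass targets, per 2000 kg fused product:
  Li2O: 0.2212% × 2000 = 4.424 kg
  SiO2: 57.84% × 2000 = 1157 kg
  CaO: 7.573% × 2000 = 151.5 kg
  SrO: 5.497% × 2000 = 109.9 kg
  PbO: 18.92% × 2000 = 378.4 kg
  Al2O3: 9.950% × 2000 = 199.0 kg
Checking each oxide sum given the weights on record, under the basis named above (target by target, the sums agree up to rounding of the answer):
  Li2O: 58.44·0.07570 = 4.424 kg (target 4.424 kg)
  SiO2: 58.44·0.6397 + 1125·0.9950 = 1157 kg (target 1157 kg)
  CaO: 271.8·0.5572 = 151.4 kg (target 151.5 kg)
  SrO: 157.0·0.7002 = 109.9 kg (target 109.9 kg)
  PbO: 378.8·0.9990 = 378.4 kg (target 378.4 kg)
  Al2O3: 180.6·0.9960 + 58.44·0.2694 + 1125·0.003000 = 199.0 kg (target 199.0 kg)
Glass-mass closure: total batch − LOI = 2000 kg (targets for the oxides total 2000 kg; basis as stated: 2000 kg — any gap is answer rounding).
Batch total: Σ batch = 2172 kg; loss to ignition Σ batch·LOI = 171.7 kg; yield = glass ÷ total batch = 92.10%.

Revised batch per 2000 kg fused product:
  litharge: 378.8 kg
  tabular alumina: 180.6 kg
  spodumene concentrate: 58.44 kg
  glass-grade sand: 1125 kg
  aragonite sand: 271.8 kg
  strontianite: 157.0 kg
Total batch = 2172 kg; LOI loss = 171.7 kg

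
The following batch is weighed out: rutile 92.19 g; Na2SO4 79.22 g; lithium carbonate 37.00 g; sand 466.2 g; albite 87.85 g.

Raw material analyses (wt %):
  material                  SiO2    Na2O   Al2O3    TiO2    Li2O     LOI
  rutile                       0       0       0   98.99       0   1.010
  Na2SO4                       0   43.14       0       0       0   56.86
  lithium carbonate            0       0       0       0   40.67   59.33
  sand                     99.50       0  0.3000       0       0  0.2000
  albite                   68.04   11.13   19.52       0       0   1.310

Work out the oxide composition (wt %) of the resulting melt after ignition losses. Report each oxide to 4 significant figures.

Working values are displayed (rounded to 4 significant figures) as written — all internal work keeps full float precision from first step to last. Every reported value takes a single rounding — derived quantities, including five oxide percentages, ignition loss, net glass mass, totals, the yield, are computed using the weight values for 692.4 g of glass at exact precision as set out in the problem or the answer.
What the batch supplies per oxide:
  SiO2: 466.2·0.9950 + 87.85·0.6804 = 523.6 g
  Na2O: 79.22·0.4314 + 87.85·0.1113 = 43.95 g
  Al2O3: 466.2·0.003000 + 87.85·0.1952 = 18.55 g
  TiO2: 92.19·0.9899 = 91.26 g
  Li2O: 37.00·0.4067 = 15.05 g
LOI: 92.19·0.01010 + 79.22·0.5686 + 37.00·0.5933 + 466.2·0.002000 + 87.85·0.01310 = 70.01 g
The glass mass, total less LOI, = 762.5 − 70.01 = 692.4 g (consistent with Σ oxide mass)
wt %: oxide over glass, times 100

Glass mass = 692.4 g (batch 762.5 − LOI 70.01).
Composition: SiO2 75.62%, Na2O 6.348%, Al2O3 2.678%, TiO2 13.18%, Li2O 2.173%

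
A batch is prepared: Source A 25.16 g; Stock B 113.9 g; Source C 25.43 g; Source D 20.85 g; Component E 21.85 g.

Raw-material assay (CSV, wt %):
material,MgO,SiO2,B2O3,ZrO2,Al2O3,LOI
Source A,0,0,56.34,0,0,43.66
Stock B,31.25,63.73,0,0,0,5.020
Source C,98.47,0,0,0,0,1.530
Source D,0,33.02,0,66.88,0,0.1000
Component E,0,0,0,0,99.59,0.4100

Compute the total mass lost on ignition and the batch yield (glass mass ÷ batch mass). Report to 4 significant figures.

LOI loss = 17.20 g; glass = 190.0 g; yield = 91.70%

The working math runs at full precision through the solve; rounding to 4 significant digits governs each working value as shown. Every reported result takes a single rounding. The derived quantities (the five compositions, the totals, the yield, net glass mass, LOI) are carried in full precision starting from the weights on 190.0 g of glass, exactly as printed in the problem or the answer.
LOI of each material in turn:
  Source A: 25.16 × 0.4366 = 10.98 g
  Stock B: 113.9 × 0.05020 = 5.718 g
  Source C: 25.43 × 0.01530 = 0.3891 g
  Source D: 20.85 × 0.001000 = 0.02085 g
  Component E: 21.85 × 0.004100 = 0.08959 g
Total LOI = 17.20 g
Glass = batch − LOI = 207.2 − 17.20 = 190.0 g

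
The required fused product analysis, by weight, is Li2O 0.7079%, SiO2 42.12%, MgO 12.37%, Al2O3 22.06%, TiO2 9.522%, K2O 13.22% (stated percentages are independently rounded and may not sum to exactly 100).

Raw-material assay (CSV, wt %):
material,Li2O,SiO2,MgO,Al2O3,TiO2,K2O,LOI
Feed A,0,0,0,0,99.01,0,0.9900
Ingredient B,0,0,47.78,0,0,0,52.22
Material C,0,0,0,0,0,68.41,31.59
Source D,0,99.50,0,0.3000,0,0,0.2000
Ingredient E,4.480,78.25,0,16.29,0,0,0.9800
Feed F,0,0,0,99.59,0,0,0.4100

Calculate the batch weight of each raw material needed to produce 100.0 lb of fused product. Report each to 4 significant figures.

Values along the way are printed, rounded to 4 significant figures, in the working — the working math holds full precision through every step — each reported result takes exactly one rounding; all derived quantities (net glass mass, six oxide percentages, ignition loss, the yield, totals) are rebuilt from the batch weights for 100.0 lb of glass at full precision as written in the problem or answer text.
Target oxide masses per 100.0 lb fused product:
  Li2O: 0.7079% × 100.0 = 0.7079 lb
  SiO2: 42.12% × 100.0 = 42.12 lb
  MgO: 12.37% × 100.0 = 12.37 lb
  Al2O3: 22.06% × 100.0 = 22.06 lb
  TiO2: 9.522% × 100.0 = 9.522 lb
  K2O: 13.22% × 100.0 = 13.22 lb
Per-oxide balance check with the batch weights as given, under the basis named above (summed amounts equal target values net of answer rounding effects):
  Li2O: 15.80·0.04480 = 0.7078 lb (target 0.7079 lb)
  SiO2: 29.90·0.9950 + 15.80·0.7825 = 42.11 lb (target 42.12 lb)
  MgO: 25.89·0.4778 = 12.37 lb (target 12.37 lb)
  Al2O3: 29.90·0.003000 + 15.80·0.1629 + 19.48·0.9959 = 22.06 lb (target 22.06 lb)
  TiO2: 9.617·0.9901 = 9.522 lb (target 9.522 lb)
  K2O: 19.32·0.6841 = 13.22 lb (target 13.22 lb)
The glass-mass cross-check: total charge less LOI = 99.99 lb (the Σ of target masses is 100.0 lb; the stated basis being 100.0 lb — deltas are rounding alone).
Total batch = Σ batch = 120.0 lb; Σ batch·LOI gives LOI loss = 20.01 lb; yield, glass over the total, = 83.32%.

Batch per 100.0 lb fused product:
  Feed A: 9.617 lb
  Ingredient B: 25.89 lb
  Material C: 19.32 lb
  Source D: 29.90 lb
  Ingredient E: 15.80 lb
  Feed F: 19.48 lb
Total batch = 120.0 lb; LOI loss = 20.01 lb; yield = 83.32%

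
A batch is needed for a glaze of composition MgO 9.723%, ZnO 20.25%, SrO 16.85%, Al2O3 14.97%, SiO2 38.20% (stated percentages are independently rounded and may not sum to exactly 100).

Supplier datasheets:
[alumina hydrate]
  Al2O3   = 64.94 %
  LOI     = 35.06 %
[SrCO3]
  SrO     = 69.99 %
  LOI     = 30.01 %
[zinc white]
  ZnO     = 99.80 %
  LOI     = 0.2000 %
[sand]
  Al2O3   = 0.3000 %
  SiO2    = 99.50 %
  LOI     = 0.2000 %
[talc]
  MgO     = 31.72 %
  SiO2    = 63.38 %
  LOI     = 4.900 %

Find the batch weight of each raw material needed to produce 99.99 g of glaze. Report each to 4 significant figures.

The whole derivation holds full precision through the solve — values along the way are printed (rounded to four significant digits) in the printout — each reported figure takes exactly one rounding. The derived quantities, which include net glass mass, the totals, the five compositions, yield, LOI, are computed in full precision, as set out in the problem or answer text, from the batch weights per 99.99 g of glass.
Oxide-by-oxide targets in 99.99 g glaze:
  MgO: 9.723% × 99.99 = 9.722 g
  ZnO: 20.25% × 99.99 = 20.25 g
  SrO: 16.85% × 99.99 = 16.85 g
  Al2O3: 14.97% × 99.99 = 14.97 g
  SiO2: 38.20% × 99.99 = 38.20 g
Oxide-by-oxide audit given the weights on record, against the basis in use (sums match the target masses given rounding of the digits):
  MgO: 30.65·0.3172 = 9.722 g (target 9.722 g)
  ZnO: 20.29·0.9980 = 20.25 g (target 20.25 g)
  SrO: 24.07·0.6999 = 16.85 g (target 16.85 g)
  Al2O3: 22.96·0.6494 + 18.86·0.003000 = 14.97 g (target 14.97 g)
  SiO2: 18.86·0.9950 + 30.65·0.6338 = 38.19 g (target 38.20 g)
Glass mass check: total batch − LOI = 99.98 g (summing oxide targets gives 99.98 g; the stated basis being 99.99 g — differing by rounding only).
Whole-batch sum: Σ batch = 116.8 g; ignition loss, Σ(batch × LOI) = 16.85 g; glass ÷ batch gives a yield of 85.57%.

Batch per 99.99 g glaze:
  alumina hydrate: 22.96 g
  SrCO3: 24.07 g
  zinc white: 20.29 g
  sand: 18.86 g
  talc: 30.65 g
Total batch = 116.8 g; LOI loss = 16.85 g; yield = 85.57%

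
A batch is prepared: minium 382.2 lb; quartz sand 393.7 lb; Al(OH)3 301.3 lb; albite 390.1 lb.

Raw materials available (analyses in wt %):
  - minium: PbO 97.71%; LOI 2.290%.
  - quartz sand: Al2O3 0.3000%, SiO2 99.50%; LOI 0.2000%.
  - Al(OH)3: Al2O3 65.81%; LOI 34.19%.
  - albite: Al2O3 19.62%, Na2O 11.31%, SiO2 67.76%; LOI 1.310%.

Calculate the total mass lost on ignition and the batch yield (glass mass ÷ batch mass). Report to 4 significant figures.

LOI loss = 117.7 lb; glass = 1350 lb; yield = 91.98%

The intermediate values are displayed (rounded to four significant digits) at each printed step; each numeric step runs at full precision at each step. Every reported value takes exactly one rounding; all derived quantities are recomputed at exact precision (the yield, LOI, the four compositions, net glass mass, totals) starting from the weights for 1350 lb of glass as set out in the problem or the answer.
Ignition loss by material:
  minium: 382.2 × 0.02290 = 8.752 lb
  quartz sand: 393.7 × 0.002000 = 0.7874 lb
  Al(OH)3: 301.3 × 0.3419 = 103.0 lb
  albite: 390.1 × 0.01310 = 5.110 lb
Total LOI = 117.7 lb
Glass = batch − LOI = 1467 − 117.7 = 1350 lb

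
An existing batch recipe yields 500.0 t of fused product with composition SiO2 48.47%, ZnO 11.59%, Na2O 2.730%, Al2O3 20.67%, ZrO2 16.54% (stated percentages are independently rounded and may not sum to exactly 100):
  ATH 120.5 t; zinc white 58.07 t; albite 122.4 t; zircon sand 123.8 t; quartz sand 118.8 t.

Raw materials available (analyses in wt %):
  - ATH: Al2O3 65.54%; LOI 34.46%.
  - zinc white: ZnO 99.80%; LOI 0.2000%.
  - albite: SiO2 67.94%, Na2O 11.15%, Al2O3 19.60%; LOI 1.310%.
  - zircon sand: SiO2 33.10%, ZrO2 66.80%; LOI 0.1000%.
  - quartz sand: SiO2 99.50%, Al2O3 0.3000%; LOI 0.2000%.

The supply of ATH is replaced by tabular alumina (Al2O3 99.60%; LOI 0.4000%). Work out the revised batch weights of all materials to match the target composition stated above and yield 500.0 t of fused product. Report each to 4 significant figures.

Revised batch per 500.0 t fused product:
  tabular alumina: 79.32 t
  zinc white: 58.07 t
  albite: 122.4 t
  zircon sand: 123.8 t
  quartz sand: 118.8 t
Total batch = 502.4 t; LOI loss = 2.398 t

Values along the way are displayed, rounded to 4 significant digits, at each printed step; the whole derivation maintains exact precision through the solve; each reported result is rounded a single time. The derived quantities (LOI, five oxide percentages, net glass mass, yield, totals) are computed using the weight values at 500.0 t of glass in full precision, exactly as printed in problem or answer.
Per-oxide target masses for 500.0 t fused product:
  SiO2: 48.47% × 500.0 = 242.4 t
  ZnO: 11.59% × 500.0 = 57.95 t
  Na2O: 2.730% × 500.0 = 13.65 t
  Al2O3: 20.67% × 500.0 = 103.4 t
  ZrO2: 16.54% × 500.0 = 82.70 t
Verifying the oxide balance applying the batch weights above, per the basis as stated (oxide sums agree with the targets within answer rounding):
  SiO2: 122.4·0.6794 + 123.8·0.3310 + 118.8·0.9950 = 242.3 t (target 242.4 t)
  ZnO: 58.07·0.9980 = 57.95 t (target 57.95 t)
  Na2O: 122.4·0.1115 = 13.65 t (target 13.65 t)
  Al2O3: 79.32·0.9960 + 122.4·0.1960 + 118.8·0.003000 = 103.3 t (target 103.4 t)
  ZrO2: 123.8·0.6680 = 82.70 t (target 82.70 t)
Glass-mass sanity pass: whole batch net of LOI = 500.0 t (the Σ of target masses is 500.0 t; basis as stated: 500.0 t — differing by rounding only).
Batch grand total — Σ batch = 502.4 t; LOI removed, Σ of batch·LOI: 2.398 t; the yield ratio, glass ÷ batch: 99.52%.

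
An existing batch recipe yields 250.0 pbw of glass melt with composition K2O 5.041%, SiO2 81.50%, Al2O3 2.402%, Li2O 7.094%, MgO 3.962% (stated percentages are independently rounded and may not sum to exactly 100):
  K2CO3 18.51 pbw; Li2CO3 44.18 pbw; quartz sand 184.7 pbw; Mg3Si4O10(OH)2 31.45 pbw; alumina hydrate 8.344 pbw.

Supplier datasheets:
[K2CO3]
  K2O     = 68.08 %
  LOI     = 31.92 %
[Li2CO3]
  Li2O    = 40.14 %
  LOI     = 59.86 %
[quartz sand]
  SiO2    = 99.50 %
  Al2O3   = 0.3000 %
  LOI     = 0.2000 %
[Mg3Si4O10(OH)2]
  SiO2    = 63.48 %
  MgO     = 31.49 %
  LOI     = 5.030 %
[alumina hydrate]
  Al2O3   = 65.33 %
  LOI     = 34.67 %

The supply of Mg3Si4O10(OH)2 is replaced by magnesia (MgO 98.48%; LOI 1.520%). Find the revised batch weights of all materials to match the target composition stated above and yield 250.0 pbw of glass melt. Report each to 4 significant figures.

In-progress results appear with 4-significant-figure rounding within the worked lines — every computation maintains exact precision at all times — each reported result carries a single rounding. All derived quantities, which include five oxide percentages, the totals, ignition loss, net glass mass, the yield, are recomputed in full precision, as quoted within the problem or the answer, using the weight values per 250.0 pbw of glass.
Oxide mass targets, per 250.0 pbw glass melt:
  K2O: 5.041% × 250.0 = 12.60 pbw
  SiO2: 81.50% × 250.0 = 203.8 pbw
  Al2O3: 2.402% × 250.0 = 6.005 pbw
  Li2O: 7.094% × 250.0 = 17.74 pbw
  MgO: 3.962% × 250.0 = 9.905 pbw
Verifying the oxide balance from the weights as reported, per the basis as stated (oxide sums agree with the targets modulo rounding of the values):
  K2O: 18.51·0.6808 = 12.60 pbw (target 12.60 pbw)
  SiO2: 204.8·0.9950 = 203.8 pbw (target 203.8 pbw)
  Al2O3: 204.8·0.003000 + 8.251·0.6533 = 6.005 pbw (target 6.005 pbw)
  Li2O: 44.18·0.4014 = 17.73 pbw (target 17.74 pbw)
  MgO: 10.06·0.9848 = 9.907 pbw (target 9.905 pbw)
Mass balance on the glass: total charge less LOI = 250.0 pbw (the Σ of target masses is 250.0 pbw; against the stated basis, 250.0 pbw — any gap is answer rounding).
Adding the batch up: Σ batch = 285.8 pbw; the LOI term Σ batch·LOI equals 35.78 pbw; yield, glass over the total, = 87.48%.

Revised batch per 250.0 pbw glass melt:
  K2CO3: 18.51 pbw
  Li2CO3: 44.18 pbw
  quartz sand: 204.8 pbw
  magnesia: 10.06 pbw
  alumina hydrate: 8.251 pbw
Total batch = 285.8 pbw; LOI loss = 35.78 pbw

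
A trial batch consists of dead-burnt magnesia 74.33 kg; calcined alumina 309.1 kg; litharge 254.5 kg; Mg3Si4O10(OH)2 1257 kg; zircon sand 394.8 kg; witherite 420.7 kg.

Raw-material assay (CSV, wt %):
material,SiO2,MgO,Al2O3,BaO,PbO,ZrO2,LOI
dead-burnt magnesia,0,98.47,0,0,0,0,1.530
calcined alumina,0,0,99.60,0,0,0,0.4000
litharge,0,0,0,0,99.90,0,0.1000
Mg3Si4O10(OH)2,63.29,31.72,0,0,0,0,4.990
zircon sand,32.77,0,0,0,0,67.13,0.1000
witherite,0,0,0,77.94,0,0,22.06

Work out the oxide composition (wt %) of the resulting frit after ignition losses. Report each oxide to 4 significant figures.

Glass mass = 2552 kg (batch 2710 − LOI 158.6).
Composition: SiO2 36.25%, MgO 18.49%, Al2O3 12.06%, BaO 12.85%, PbO 9.963%, ZrO2 10.39%

Each numeric step keeps full precision from start to finish — values along the way are displayed with 4-significant-figure rounding alongside each step; every reported figure takes just one rounding. All derived quantities (the yield, totals, net glass mass, LOI, the six compositions) are recomputed at full precision using the weight values for 2552 kg of glass exactly as shown in the question or the answer.
Per-oxide mass from batch:
  SiO2: 1257·0.6329 + 394.8·0.3277 = 924.9 kg
  MgO: 74.33·0.9847 + 1257·0.3172 = 471.9 kg
  Al2O3: 309.1·0.9960 = 307.9 kg
  BaO: 420.7·0.7794 = 327.9 kg
  PbO: 254.5·0.9990 = 254.2 kg
  ZrO2: 394.8·0.6713 = 265.0 kg
LOI: 74.33·0.01530 + 309.1·0.004000 + 254.5·0.001000 + 1257·0.04990 + 394.8·0.001000 + 420.7·0.2206 = 158.6 kg
batch − LOI leaves glass = 2710 − 158.6 = 2552 kg (equal to the oxide-mass sum)
percent share: oxide ÷ glass, ×100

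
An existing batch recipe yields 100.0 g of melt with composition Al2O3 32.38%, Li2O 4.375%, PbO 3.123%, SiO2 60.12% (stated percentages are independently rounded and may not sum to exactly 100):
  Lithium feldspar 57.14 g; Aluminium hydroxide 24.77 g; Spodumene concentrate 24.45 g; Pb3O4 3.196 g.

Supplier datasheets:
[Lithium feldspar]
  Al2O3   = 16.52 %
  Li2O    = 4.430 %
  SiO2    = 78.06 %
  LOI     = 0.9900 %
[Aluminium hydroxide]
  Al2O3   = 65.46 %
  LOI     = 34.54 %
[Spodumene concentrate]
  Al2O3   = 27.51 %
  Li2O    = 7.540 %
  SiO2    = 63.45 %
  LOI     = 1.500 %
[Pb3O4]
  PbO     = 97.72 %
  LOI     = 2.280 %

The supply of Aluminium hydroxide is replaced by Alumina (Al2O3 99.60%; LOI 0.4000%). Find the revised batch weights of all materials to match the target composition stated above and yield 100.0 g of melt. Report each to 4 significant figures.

Working values appear rounded off to 4 significant figures in the printout; all arithmetic keeps full float precision at each step — each reported value is rounded a single time; all derived quantities, which include glass mass, LOI, the totals, the yield, the four compositions, are computed at exact precision, as they appear in problem or answer, from the batch weights per 100.0 g of glass.
Target masses of each oxide per 100.0 g melt:
  Al2O3: 32.38% × 100.0 = 32.38 g
  Li2O: 4.375% × 100.0 = 4.375 g
  PbO: 3.123% × 100.0 = 3.123 g
  SiO2: 60.12% × 100.0 = 60.12 g
Verifying the oxide balance from the weights as reported, against the basis in use (summed amounts equal target values within answer rounding):
  Al2O3: 57.14·0.1652 + 16.28·0.9960 + 24.45·0.2751 = 32.38 g (target 32.38 g)
  Li2O: 57.14·0.04430 + 24.45·0.07540 = 4.375 g (target 4.375 g)
  PbO: 3.196·0.9772 = 3.123 g (target 3.123 g)
  SiO2: 57.14·0.7806 + 24.45·0.6345 = 60.12 g (target 60.12 g)
Glass-mass bookkeeping: total batch − LOI = 100.0 g (summing oxide targets gives 100.0 g; with the basis standing at 100.0 g — any gap is answer rounding).
Batch grand total — Σ batch = 101.1 g; ignition loss, Σ(batch × LOI) = 1.070 g; as yield: glass ÷ batch → 98.94%.

Revised batch per 100.0 g melt:
  Lithium feldspar: 57.14 g
  Alumina: 16.28 g
  Spodumene concentrate: 24.45 g
  Pb3O4: 3.196 g
Total batch = 101.1 g; LOI loss = 1.070 g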